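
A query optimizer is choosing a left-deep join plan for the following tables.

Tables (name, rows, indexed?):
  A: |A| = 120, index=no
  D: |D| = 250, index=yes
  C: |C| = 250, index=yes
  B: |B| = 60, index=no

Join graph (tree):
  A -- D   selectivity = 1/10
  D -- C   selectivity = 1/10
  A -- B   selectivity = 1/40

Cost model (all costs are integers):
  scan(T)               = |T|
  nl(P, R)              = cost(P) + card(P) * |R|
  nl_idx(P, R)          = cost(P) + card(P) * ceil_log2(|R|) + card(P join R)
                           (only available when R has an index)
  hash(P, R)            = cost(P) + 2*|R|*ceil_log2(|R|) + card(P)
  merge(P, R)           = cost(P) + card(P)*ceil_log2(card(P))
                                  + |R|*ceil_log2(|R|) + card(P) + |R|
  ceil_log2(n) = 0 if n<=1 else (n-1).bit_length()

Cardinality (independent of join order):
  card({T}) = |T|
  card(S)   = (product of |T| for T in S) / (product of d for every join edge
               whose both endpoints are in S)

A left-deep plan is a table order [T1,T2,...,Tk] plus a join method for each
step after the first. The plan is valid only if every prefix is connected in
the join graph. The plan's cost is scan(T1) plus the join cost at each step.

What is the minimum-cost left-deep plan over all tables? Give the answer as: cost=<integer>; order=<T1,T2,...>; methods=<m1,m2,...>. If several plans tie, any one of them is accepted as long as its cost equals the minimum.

Selinger DP (subsets sized 1..n):
  {A}: scan cost=120, card=120
  {D}: scan cost=250, card=250
  {C}: scan cost=250, card=250
  {B}: scan cost=60, card=60
  {AD}: card=3000; try (A,hash)→2180, (D,merge)→3330, (A,merge)→3460, (D,nl_idx)→4080, (D,hash)→4240, (D,nl)→30120 …(+1); best=2180 via (A,hash)
  {AB}: card=180; try (B,hash)→960, (A,merge)→1440, (B,merge)→1500, (A,hash)→1800, (A,nl)→7260, (B,nl)→7320; best=960 via (B,hash)
  {CD}: card=6250; try (D,hash)→4500, (C,hash)→4500, (D,merge)→4750, (C,merge)→4750, (D,nl_idx)→8500, (C,nl_idx)→8500 …(+2); best=4500 via (D,hash)
  {ACD}: card=75000; try (C,hash)→9180, (A,hash)→12430, (C,merge)→43430, (A,merge)→92960, (C,nl_idx)→101180, (C,nl)→752180 …(+1); best=9180 via (C,hash)
  {ABD}: card=4500; try (D,merge)→4830, (D,hash)→5140, (B,hash)→5900, (D,nl_idx)→6900, (B,merge)→41600, (D,nl)→45960 …(+1); best=4830 via (D,merge)
  {ABCD}: card=112500; try (C,hash)→13330, (C,merge)→70080, (B,hash)→84900, (C,nl_idx)→153330, (C,nl)→1129830, (B,merge)→1359600 …(+1); best=13330 via (C,hash)

cost=13330; order=A,B,D,C; methods=hash,merge,hash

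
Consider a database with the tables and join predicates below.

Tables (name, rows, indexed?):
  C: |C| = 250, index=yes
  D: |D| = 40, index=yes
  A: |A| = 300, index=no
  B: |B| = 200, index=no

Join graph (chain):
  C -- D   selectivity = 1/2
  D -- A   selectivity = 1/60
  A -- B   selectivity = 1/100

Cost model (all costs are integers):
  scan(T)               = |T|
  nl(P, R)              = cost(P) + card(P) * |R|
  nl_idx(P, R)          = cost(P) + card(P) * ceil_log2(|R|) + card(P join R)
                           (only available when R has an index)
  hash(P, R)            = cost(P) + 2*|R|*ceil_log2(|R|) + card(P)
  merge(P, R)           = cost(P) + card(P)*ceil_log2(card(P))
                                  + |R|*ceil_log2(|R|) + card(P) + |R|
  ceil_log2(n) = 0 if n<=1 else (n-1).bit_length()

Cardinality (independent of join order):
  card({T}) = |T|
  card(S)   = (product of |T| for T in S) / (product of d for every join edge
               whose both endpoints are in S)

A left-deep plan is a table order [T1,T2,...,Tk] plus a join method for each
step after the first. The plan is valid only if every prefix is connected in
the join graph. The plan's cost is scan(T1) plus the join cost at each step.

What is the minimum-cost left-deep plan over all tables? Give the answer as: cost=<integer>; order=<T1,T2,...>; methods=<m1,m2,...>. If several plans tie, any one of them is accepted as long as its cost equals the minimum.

Selinger DP (subsets sized 1..n):
  {C}: scan cost=250, card=250
  {D}: scan cost=40, card=40
  {A}: scan cost=300, card=300
  {B}: scan cost=200, card=200
  {CD}: card=5000; try (D,hash)→980, (C,merge)→2570, (D,merge)→2780, (C,hash)→4080, (C,nl_idx)→5360, (D,nl_idx)→6750 …(+2); best=980 via (D,hash)
  {AD}: card=200; try (D,hash)→1080, (D,nl_idx)→2300, (A,merge)→3320, (D,merge)→3580, (A,hash)→5480, (A,nl)→12040 …(+1); best=1080 via (D,hash)
  {AB}: card=600; try (B,hash)→3800, (A,merge)→5000, (B,merge)→5100, (A,hash)→5800, (A,nl)→60200, (B,nl)→60300; best=3800 via (B,hash)
  {ACD}: card=25000; try (C,merge)→5130, (C,hash)→5280, (A,hash)→11380, (C,nl_idx)→27680, (C,nl)→51080, (A,merge)→73980 …(+1); best=5130 via (C,merge)
  {ABD}: card=400; try (B,hash)→4480, (B,merge)→4680, (D,hash)→4880, (D,nl_idx)→7800, (D,merge)→10680, (D,nl)→27800 …(+1); best=4480 via (B,hash)
  {ABCD}: card=50000; try (C,hash)→8880, (C,merge)→10730, (B,hash)→33330, (C,nl_idx)→57680, (C,nl)→104480, (B,merge)→406930 …(+1); best=8880 via (C,hash)

cost=8880; order=A,D,B,C; methods=hash,hash,hash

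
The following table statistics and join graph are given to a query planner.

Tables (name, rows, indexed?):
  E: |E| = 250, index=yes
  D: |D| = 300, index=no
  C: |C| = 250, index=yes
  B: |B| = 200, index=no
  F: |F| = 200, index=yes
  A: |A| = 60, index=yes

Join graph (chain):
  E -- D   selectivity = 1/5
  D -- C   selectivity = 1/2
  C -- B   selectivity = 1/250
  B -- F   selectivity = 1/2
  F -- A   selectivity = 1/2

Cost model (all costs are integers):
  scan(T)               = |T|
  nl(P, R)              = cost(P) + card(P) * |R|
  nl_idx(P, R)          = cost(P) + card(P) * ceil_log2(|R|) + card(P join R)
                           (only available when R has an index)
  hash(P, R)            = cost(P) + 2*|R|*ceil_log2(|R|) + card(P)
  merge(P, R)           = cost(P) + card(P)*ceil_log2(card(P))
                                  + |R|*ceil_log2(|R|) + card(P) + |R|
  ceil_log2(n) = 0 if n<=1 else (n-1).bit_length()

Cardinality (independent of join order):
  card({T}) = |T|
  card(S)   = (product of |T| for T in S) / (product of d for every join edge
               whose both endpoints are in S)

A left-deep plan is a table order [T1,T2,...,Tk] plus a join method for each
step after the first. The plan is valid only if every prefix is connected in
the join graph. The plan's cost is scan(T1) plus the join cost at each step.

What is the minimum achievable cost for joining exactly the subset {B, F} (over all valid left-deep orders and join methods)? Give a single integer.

Selinger DP over subsets of {B,F}:
  {B}: scan cost=200, card=200
  {F}: scan cost=200, card=200
  {BF}: card=20000; try (F,hash)→3600, (B,hash)→3600, (F,merge)→3800, (B,merge)→3800, (F,nl_idx)→21800, (F,nl)→40200 …(+1); best=3600 via (F,hash)

3600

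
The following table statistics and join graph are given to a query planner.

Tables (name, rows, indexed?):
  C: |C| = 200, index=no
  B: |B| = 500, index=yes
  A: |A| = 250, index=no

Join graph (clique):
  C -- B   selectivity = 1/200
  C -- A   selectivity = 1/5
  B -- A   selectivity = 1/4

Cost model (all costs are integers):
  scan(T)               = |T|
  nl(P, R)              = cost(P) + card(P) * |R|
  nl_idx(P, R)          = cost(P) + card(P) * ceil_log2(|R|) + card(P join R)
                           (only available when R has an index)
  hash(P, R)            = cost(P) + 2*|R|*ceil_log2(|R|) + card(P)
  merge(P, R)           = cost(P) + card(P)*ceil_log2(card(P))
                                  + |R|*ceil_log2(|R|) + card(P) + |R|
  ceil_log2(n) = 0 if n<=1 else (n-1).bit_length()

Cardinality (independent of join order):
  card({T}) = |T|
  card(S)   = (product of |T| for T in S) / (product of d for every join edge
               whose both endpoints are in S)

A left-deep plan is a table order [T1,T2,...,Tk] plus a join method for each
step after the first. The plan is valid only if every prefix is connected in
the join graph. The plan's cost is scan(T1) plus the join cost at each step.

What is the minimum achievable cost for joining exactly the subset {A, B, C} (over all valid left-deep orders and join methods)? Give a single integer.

Selinger DP over subsets of {A,B,C}:
  {C}: scan cost=200, card=200
  {B}: scan cost=500, card=500
  {A}: scan cost=250, card=250
  {BC}: card=500; try (B,nl_idx)→2500, (C,hash)→4200, (B,merge)→7000, (C,merge)→7300, (B,hash)→9400, (B,nl)→100200 …(+1); best=2500 via (B,nl_idx)
  {AC}: card=10000; try (C,hash)→3700, (A,merge)→4250, (C,merge)→4300, (A,hash)→4400, (A,nl)→50200, (C,nl)→50250; best=3700 via (C,hash)
  {AB}: card=31250; try (A,hash)→5000, (B,merge)→7500, (A,merge)→7750, (B,hash)→9500, (B,nl_idx)→33750, (B,nl)→125250 …(+1); best=5000 via (A,hash)
  {ABC}: card=6250; try (A,hash)→7000, (A,merge)→9750, (B,hash)→22700, (C,hash)→39450, (B,nl_idx)→99950, (A,nl)→127500 …(+4); best=7000 via (A,hash)

7000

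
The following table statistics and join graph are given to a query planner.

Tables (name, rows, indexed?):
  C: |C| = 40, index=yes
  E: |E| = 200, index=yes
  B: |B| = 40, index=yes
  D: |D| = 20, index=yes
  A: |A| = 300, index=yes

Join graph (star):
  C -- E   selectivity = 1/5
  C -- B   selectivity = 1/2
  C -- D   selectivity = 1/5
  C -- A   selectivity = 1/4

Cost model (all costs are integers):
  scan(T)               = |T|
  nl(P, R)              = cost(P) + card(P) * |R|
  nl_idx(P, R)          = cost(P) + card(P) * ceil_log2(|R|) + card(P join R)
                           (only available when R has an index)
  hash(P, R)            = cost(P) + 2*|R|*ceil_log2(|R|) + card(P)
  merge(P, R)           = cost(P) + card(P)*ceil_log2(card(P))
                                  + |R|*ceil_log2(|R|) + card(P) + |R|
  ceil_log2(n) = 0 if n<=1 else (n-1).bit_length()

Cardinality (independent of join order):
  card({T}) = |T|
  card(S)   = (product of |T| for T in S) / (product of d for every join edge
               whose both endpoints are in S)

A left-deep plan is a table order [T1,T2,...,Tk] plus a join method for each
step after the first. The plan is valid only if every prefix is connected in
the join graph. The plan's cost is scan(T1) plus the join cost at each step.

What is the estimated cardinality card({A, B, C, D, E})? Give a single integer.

9600000

Tables in S: A(300), B(40), C(40), D(20), E(200)
Edges inside S: C-E(d=5), C-B(d=2), C-D(d=5), C-A(d=4)
numerator = 300 * 40 * 40 * 20 * 200 = 1920000000
denominator = 5 * 2 * 5 * 4 = 200
card(S) = 1920000000 / 200 = 9600000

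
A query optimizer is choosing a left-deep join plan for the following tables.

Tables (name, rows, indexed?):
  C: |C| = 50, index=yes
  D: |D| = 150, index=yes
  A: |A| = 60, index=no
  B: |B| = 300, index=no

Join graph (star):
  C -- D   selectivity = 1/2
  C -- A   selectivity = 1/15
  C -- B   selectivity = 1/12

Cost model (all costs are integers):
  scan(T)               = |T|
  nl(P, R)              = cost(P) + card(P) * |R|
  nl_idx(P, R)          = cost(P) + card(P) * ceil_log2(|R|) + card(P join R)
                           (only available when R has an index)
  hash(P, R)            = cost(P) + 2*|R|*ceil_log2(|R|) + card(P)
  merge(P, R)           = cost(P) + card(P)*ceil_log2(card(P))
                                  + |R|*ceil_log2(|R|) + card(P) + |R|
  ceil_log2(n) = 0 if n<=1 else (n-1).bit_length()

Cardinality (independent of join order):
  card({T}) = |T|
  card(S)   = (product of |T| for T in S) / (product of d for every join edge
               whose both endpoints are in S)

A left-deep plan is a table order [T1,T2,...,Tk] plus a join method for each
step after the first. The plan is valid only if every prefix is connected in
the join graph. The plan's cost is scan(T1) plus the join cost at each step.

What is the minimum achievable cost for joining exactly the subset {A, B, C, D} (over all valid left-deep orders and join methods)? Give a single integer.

Selinger DP over subsets of {A,B,C,D}:
  {C}: scan cost=50, card=50
  {D}: scan cost=150, card=150
  {A}: scan cost=60, card=60
  {B}: scan cost=300, card=300
  {CD}: card=3750; try (C,hash)→900, (D,merge)→1750, (C,merge)→1850, (D,hash)→2500, (D,nl_idx)→4200, (C,nl_idx)→4800 …(+2); best=900 via (C,hash)
  {AC}: card=200; try (C,nl_idx)→620, (C,hash)→720, (A,hash)→820, (A,merge)→820, (C,merge)→830, (A,nl)→3050 …(+1); best=620 via (C,nl_idx)
  {BC}: card=1250; try (C,hash)→1200, (C,nl_idx)→3350, (B,merge)→3400, (C,merge)→3650, (B,hash)→5500, (B,nl)→15050 …(+1); best=1200 via (C,hash)
  {ACD}: card=15000; try (D,hash)→3220, (D,merge)→3770, (A,hash)→5370, (D,nl_idx)→17220, (D,nl)→30620, (A,merge)→50070 …(+1); best=3220 via (D,hash)
  {BCD}: card=93750; try (D,hash)→4850, (B,hash)→10050, (D,merge)→17550, (B,merge)→52650, (D,nl_idx)→104950, (D,nl)→188700 …(+1); best=4850 via (D,hash)
  {ABC}: card=5000; try (A,hash)→3170, (B,merge)→5420, (B,hash)→6220, (A,merge)→16620, (B,nl)→60620, (A,nl)→76200; best=3170 via (A,hash)
  {ABCD}: card=375000; try (D,hash)→10570, (B,hash)→23620, (D,merge)→74520, (A,hash)→99320, (B,merge)→231220, (D,nl_idx)→418170 …(+4); best=10570 via (D,hash)

10570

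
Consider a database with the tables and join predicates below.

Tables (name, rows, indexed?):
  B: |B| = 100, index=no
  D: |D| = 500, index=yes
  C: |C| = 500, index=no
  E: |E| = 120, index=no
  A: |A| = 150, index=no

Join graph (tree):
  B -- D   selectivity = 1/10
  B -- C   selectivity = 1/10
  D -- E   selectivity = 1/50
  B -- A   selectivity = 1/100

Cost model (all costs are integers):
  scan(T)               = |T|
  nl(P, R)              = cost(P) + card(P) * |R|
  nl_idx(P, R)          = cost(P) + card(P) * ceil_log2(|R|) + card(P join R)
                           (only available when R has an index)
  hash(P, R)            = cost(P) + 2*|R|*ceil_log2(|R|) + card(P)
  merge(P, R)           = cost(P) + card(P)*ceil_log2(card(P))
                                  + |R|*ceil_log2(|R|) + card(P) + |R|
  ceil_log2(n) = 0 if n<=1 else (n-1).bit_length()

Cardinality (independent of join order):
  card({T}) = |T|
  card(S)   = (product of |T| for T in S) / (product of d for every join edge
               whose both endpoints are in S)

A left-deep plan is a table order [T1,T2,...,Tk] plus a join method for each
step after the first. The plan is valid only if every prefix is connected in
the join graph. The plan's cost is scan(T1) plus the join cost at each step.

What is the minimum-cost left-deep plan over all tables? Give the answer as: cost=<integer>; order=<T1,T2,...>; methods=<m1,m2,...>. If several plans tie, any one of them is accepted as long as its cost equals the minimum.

Selinger DP (subsets sized 1..n):
  {B}: scan cost=100, card=100
  {D}: scan cost=500, card=500
  {C}: scan cost=500, card=500
  {E}: scan cost=120, card=120
  {A}: scan cost=150, card=150
  {BD}: card=5000; try (B,hash)→2400, (D,merge)→5900, (D,nl_idx)→6000, (B,merge)→6300, (D,hash)→9200, (D,nl)→50100 …(+1); best=2400 via (B,hash)
  {BC}: card=5000; try (B,hash)→2400, (C,merge)→5900, (B,merge)→6300, (C,hash)→9200, (C,nl)→50100, (B,nl)→50500; best=2400 via (B,hash)
  {AB}: card=150; try (B,hash)→1700, (A,merge)→2250, (B,merge)→2300, (A,hash)→2600, (A,nl)→15100, (B,nl)→15150; best=1700 via (B,hash)
  {DE}: card=1200; try (D,nl_idx)→2400, (E,hash)→2680, (D,merge)→6080, (E,merge)→6460, (D,hash)→9240, (D,nl)→60120 …(+1); best=2400 via (D,nl_idx)
  {BCD}: card=250000; try (D,hash)→16400, (C,hash)→16400, (D,merge)→77400, (C,merge)→77400, (D,nl_idx)→297400, (D,nl)→2502400 …(+1); best=16400 via (D,hash)
  {BDE}: card=12000; try (B,hash)→5000, (E,hash)→9080, (B,merge)→17600, (E,merge)→73360, (B,nl)→122400, (E,nl)→602400; best=5000 via (B,hash)
  {ABD}: card=7500; try (D,merge)→8050, (A,hash)→9800, (D,nl_idx)→10550, (D,hash)→10850, (A,merge)→73750, (D,nl)→76700 …(+1); best=8050 via (D,merge)
  {ABC}: card=7500; try (C,merge)→8050, (A,hash)→9800, (C,hash)→10850, (A,merge)→73750, (C,nl)→76700, (A,nl)→752400; best=8050 via (C,merge)
  {BCDE}: card=600000; try (C,hash)→26000, (C,merge)→190000, (E,hash)→268080, (E,merge)→4767360, (C,nl)→6005000, (E,nl)→30016400; best=26000 via (C,hash)
  {ABCD}: card=375000; try (D,hash)→24550, (C,hash)→24550, (D,merge)→118050, (C,merge)→118050, (A,hash)→268800, (D,nl_idx)→450550 …(+4); best=24550 via (D,hash)
  {ABDE}: card=18000; try (E,hash)→17230, (A,hash)→19400, (E,merge)→114010, (A,merge)→186350, (E,nl)→908050, (A,nl)→1805000; best=17230 via (E,hash)
  {ABCDE}: card=900000; try (C,hash)→44230, (C,merge)→310230, (E,hash)→401230, (A,hash)→628400, (E,merge)→7525510, (C,nl)→9017230 …(+3); best=44230 via (C,hash)

cost=44230; order=A,B,D,E,C; methods=hash,merge,hash,hash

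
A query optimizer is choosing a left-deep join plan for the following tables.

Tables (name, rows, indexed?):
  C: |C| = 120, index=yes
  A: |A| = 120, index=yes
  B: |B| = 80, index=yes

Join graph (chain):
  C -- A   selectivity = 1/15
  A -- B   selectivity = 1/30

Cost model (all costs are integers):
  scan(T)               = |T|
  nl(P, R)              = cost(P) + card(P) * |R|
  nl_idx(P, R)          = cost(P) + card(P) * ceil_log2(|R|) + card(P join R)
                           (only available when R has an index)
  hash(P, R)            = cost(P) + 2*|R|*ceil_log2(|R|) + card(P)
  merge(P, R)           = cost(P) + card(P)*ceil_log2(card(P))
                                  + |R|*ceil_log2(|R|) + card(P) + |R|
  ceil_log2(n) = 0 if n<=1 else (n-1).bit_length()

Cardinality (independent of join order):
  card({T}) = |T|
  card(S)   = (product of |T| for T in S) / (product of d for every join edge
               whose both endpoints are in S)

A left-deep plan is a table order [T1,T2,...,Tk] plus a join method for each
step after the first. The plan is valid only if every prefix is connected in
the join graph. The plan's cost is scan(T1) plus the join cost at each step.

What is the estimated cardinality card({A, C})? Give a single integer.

960

Tables in S: A(120), C(120)
Edges inside S: C-A(d=15)
numerator = 120 * 120 = 14400
denominator = 15 = 15
card(S) = 14400 / 15 = 960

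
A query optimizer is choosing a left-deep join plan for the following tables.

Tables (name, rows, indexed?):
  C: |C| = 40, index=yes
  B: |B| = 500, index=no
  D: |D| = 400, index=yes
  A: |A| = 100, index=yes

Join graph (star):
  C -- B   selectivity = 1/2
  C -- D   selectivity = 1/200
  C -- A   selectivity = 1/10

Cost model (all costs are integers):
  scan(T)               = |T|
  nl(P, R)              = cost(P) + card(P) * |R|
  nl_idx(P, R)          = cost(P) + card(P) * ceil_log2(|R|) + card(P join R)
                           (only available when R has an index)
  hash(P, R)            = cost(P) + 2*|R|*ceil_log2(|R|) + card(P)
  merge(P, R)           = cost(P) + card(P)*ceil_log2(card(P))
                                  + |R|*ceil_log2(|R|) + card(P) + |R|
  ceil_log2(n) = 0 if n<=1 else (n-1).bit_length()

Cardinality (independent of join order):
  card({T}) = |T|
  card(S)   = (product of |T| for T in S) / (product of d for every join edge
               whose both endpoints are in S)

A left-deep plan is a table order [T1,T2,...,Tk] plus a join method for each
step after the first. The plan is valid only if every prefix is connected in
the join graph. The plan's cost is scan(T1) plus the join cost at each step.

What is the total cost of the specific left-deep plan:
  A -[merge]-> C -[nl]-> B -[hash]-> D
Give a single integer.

308380

step 1: scan A: cost=100, card=100
step 2: join C via merge
    card(P join C) = 100*40/(10) = 400
    cost = 100 + 100*7 + 40*6 + 100 + 40 = 1180
step 3: join B via nl
    card(P join B) = 400*500/(2) = 100000
    cost = 1180 + 400*500 = 201180
step 4: join D via hash
    card(P join D) = 100000*400/(200) = 200000
    cost = 201180 + 2*400*9 + 100000 = 308380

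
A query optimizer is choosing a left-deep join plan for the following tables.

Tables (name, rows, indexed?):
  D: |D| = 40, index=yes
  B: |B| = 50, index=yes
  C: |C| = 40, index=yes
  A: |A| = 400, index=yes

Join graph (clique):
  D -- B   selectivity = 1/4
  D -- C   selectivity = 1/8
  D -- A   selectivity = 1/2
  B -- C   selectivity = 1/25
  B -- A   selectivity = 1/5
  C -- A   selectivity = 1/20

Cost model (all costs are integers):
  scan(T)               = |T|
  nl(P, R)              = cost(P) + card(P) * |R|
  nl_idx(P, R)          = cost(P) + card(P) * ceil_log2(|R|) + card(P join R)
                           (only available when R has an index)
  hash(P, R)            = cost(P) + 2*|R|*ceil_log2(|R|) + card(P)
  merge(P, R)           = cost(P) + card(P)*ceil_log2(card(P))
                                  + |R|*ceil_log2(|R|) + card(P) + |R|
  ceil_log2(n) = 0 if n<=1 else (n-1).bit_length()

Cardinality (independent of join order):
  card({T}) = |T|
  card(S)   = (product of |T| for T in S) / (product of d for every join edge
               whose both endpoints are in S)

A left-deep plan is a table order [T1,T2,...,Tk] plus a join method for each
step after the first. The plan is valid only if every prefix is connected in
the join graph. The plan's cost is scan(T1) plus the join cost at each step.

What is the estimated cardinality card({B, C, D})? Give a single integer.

Tables in S: B(50), C(40), D(40)
Edges inside S: D-B(d=4), D-C(d=8), B-C(d=25)
numerator = 50 * 40 * 40 = 80000
denominator = 4 * 8 * 25 = 800
card(S) = 80000 / 800 = 100

100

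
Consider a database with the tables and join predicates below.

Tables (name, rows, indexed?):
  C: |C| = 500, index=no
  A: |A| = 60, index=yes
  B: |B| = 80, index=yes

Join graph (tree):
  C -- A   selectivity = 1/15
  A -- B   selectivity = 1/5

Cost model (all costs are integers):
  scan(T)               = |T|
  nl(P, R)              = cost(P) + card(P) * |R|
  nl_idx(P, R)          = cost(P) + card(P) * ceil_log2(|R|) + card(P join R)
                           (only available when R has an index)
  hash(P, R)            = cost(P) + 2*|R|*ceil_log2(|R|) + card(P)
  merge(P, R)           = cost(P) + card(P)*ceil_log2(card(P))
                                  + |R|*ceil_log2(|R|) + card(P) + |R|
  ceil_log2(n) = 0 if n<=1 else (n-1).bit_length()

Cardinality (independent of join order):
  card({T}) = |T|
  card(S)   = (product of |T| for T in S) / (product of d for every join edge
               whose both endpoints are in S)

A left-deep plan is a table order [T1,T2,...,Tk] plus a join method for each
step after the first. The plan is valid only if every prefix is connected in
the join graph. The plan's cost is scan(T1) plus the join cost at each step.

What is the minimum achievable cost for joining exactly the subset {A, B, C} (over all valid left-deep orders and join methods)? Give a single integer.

Selinger DP over subsets of {A,B,C}:
  {C}: scan cost=500, card=500
  {A}: scan cost=60, card=60
  {B}: scan cost=80, card=80
  {AC}: card=2000; try (A,hash)→1720, (C,merge)→5480, (A,nl_idx)→5500, (A,merge)→5920, (C,hash)→9120, (C,nl)→30060 …(+1); best=1720 via (A,hash)
  {AB}: card=960; try (A,hash)→880, (B,merge)→1120, (A,merge)→1140, (B,hash)→1240, (B,nl_idx)→1440, (A,nl_idx)→1520 …(+2); best=880 via (A,hash)
  {ABC}: card=32000; try (B,hash)→4840, (C,hash)→10840, (C,merge)→16440, (B,merge)→26360, (B,nl_idx)→47720, (B,nl)→161720 …(+1); best=4840 via (B,hash)

4840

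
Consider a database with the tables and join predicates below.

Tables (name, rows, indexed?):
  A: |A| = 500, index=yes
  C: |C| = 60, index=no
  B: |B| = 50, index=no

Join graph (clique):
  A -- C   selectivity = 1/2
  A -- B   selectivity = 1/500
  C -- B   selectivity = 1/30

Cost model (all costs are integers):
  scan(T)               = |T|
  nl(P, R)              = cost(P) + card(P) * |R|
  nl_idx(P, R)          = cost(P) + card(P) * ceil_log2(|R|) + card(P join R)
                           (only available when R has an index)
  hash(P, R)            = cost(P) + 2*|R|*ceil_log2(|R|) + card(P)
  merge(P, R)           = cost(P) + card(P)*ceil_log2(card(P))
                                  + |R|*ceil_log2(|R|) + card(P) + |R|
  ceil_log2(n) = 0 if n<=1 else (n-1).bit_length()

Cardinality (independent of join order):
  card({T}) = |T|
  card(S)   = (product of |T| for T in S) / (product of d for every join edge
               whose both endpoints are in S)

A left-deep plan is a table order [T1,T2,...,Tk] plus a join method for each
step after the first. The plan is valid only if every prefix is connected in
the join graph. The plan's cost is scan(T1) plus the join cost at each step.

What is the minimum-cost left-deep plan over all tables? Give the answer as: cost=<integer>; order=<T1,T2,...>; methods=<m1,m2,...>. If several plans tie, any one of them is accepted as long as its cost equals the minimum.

Selinger DP (subsets sized 1..n):
  {A}: scan cost=500, card=500
  {C}: scan cost=60, card=60
  {B}: scan cost=50, card=50
  {AC}: card=15000; try (C,hash)→1720, (A,merge)→5480, (C,merge)→5920, (A,hash)→9120, (A,nl_idx)→15600, (A,nl)→30060 …(+1); best=1720 via (C,hash)
  {AB}: card=50; try (A,nl_idx)→550, (B,hash)→1600, (A,merge)→5400, (B,merge)→5850, (A,hash)→9100, (A,nl)→25050 …(+1); best=550 via (A,nl_idx)
  {BC}: card=100; try (B,hash)→720, (C,hash)→820, (C,merge)→820, (B,merge)→830, (C,nl)→3050, (B,nl)→3060; best=720 via (B,hash)
  {ABC}: card=50; try (C,hash)→1320, (C,merge)→1320, (A,nl_idx)→1670, (C,nl)→3550, (A,merge)→6520, (A,hash)→9820 …(+4); best=1320 via (C,hash)

cost=1320; order=B,A,C; methods=nl_idx,hash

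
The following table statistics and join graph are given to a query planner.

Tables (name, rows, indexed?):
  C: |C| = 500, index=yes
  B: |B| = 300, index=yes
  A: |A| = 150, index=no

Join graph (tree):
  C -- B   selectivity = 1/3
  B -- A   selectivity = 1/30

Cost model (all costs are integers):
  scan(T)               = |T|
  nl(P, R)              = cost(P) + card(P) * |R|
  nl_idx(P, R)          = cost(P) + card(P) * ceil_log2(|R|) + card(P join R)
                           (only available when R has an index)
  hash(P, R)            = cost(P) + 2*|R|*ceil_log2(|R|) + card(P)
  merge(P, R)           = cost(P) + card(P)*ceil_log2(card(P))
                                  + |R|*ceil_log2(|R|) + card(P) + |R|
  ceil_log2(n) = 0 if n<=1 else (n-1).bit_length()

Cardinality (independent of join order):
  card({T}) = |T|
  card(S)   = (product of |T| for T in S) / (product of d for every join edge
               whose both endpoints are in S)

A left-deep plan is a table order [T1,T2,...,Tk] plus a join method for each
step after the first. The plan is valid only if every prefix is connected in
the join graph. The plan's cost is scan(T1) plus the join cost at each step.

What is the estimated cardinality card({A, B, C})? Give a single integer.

250000

Tables in S: A(150), B(300), C(500)
Edges inside S: C-B(d=3), B-A(d=30)
numerator = 150 * 300 * 500 = 22500000
denominator = 3 * 30 = 90
card(S) = 22500000 / 90 = 250000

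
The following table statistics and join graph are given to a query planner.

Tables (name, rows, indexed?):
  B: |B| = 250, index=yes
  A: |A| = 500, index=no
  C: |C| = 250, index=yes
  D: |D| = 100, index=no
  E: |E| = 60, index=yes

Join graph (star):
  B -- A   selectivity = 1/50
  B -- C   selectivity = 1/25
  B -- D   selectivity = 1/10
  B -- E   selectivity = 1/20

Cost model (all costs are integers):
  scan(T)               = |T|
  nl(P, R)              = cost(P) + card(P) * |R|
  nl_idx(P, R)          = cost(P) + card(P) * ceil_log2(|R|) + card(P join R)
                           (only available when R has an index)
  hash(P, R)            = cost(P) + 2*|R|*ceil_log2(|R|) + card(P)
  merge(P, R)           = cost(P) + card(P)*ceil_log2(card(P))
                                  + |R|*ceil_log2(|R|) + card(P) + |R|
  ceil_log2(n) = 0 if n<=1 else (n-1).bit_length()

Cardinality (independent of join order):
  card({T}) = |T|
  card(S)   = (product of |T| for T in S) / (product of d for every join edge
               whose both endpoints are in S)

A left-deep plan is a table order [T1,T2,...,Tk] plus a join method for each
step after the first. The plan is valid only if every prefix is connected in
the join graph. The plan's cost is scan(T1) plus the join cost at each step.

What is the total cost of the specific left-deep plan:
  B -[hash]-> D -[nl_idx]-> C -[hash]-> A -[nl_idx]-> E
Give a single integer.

2330900

step 1: scan B: cost=250, card=250
step 2: join D via hash
    card(P join D) = 250*100/(10) = 2500
    cost = 250 + 2*100*7 + 250 = 1900
step 3: join C via nl_idx
    card(P join C) = 2500*250/(25) = 25000
    cost = 1900 + 2500*8 + 25000 = 46900
step 4: join A via hash
    card(P join A) = 25000*500/(50) = 250000
    cost = 46900 + 2*500*9 + 25000 = 80900
step 5: join E via nl_idx
    card(P join E) = 250000*60/(20) = 750000
    cost = 80900 + 250000*6 + 750000 = 2330900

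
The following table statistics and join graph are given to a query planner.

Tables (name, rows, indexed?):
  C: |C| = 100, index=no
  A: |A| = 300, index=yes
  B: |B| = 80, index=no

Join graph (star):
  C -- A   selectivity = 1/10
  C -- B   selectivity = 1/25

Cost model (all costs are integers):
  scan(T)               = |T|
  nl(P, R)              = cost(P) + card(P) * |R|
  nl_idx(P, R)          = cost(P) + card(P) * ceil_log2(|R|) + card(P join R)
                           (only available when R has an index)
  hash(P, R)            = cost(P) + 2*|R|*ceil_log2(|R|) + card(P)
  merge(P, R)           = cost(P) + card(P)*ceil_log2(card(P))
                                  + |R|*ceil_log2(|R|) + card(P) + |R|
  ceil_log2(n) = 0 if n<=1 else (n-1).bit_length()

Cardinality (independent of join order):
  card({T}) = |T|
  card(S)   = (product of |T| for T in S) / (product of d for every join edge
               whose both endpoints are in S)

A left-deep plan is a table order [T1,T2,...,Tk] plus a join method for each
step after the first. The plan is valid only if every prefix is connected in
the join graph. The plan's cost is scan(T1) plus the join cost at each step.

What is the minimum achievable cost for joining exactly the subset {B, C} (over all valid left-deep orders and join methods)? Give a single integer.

Selinger DP over subsets of {B,C}:
  {C}: scan cost=100, card=100
  {B}: scan cost=80, card=80
  {BC}: card=320; try (B,hash)→1320, (C,merge)→1520, (B,merge)→1540, (C,hash)→1560, (C,nl)→8080, (B,nl)→8100; best=1320 via (B,hash)

1320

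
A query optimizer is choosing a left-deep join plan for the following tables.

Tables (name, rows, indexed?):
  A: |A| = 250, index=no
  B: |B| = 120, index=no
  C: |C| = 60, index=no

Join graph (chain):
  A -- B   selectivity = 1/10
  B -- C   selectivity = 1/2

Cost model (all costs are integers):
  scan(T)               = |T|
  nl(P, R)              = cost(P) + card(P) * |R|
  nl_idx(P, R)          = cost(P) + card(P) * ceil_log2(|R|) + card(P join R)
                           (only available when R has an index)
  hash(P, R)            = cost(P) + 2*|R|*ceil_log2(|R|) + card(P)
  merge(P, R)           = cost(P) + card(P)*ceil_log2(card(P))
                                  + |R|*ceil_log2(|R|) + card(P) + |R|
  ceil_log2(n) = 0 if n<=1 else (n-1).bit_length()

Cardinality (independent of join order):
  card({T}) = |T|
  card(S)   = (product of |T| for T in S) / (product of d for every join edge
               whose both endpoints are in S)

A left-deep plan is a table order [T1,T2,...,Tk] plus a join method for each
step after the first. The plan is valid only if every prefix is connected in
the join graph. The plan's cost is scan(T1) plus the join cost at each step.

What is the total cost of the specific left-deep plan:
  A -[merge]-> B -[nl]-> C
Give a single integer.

step 1: scan A: cost=250, card=250
step 2: join B via merge
    card(P join B) = 250*120/(10) = 3000
    cost = 250 + 250*8 + 120*7 + 250 + 120 = 3460
step 3: join C via nl
    card(P join C) = 3000*60/(2) = 90000
    cost = 3460 + 3000*60 = 183460

183460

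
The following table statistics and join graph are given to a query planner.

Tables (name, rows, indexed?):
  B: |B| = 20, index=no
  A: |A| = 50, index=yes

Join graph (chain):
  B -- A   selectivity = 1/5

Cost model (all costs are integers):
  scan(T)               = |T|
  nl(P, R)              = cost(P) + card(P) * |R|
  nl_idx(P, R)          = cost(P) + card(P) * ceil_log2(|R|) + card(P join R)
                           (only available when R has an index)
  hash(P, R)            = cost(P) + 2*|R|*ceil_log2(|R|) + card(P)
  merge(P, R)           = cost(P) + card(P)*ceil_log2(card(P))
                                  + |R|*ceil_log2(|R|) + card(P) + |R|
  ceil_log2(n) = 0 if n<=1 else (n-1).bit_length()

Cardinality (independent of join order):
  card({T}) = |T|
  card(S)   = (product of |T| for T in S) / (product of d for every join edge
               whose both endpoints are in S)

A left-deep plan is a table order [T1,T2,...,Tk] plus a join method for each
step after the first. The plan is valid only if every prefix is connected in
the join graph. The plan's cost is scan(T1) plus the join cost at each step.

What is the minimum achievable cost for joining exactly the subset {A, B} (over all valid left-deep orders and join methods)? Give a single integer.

300

Selinger DP over subsets of {A,B}:
  {B}: scan cost=20, card=20
  {A}: scan cost=50, card=50
  {AB}: card=200; try (B,hash)→300, (A,nl_idx)→340, (A,merge)→490, (B,merge)→520, (A,hash)→640, (A,nl)→1020 …(+1); best=300 via (B,hash)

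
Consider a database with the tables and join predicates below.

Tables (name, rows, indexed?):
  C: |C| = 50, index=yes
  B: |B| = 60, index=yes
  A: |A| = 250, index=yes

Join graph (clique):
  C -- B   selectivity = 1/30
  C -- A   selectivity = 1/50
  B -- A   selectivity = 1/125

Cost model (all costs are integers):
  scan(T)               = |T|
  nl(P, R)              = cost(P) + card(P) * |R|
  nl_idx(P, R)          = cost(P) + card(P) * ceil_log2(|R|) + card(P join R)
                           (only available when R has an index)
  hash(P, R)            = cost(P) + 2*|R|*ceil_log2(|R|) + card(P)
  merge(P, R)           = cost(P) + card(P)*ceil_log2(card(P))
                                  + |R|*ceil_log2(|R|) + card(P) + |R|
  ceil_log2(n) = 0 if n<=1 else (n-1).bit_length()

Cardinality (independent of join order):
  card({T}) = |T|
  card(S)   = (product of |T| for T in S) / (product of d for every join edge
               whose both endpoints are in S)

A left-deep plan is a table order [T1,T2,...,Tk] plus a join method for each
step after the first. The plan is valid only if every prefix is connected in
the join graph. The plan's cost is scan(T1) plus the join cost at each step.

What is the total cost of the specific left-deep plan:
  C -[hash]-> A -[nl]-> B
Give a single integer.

19100

step 1: scan C: cost=50, card=50
step 2: join A via hash
    card(P join A) = 50*250/(50) = 250
    cost = 50 + 2*250*8 + 50 = 4100
step 3: join B via nl
    card(P join B) = 250*60/(30*125) = 4
    cost = 4100 + 250*60 = 19100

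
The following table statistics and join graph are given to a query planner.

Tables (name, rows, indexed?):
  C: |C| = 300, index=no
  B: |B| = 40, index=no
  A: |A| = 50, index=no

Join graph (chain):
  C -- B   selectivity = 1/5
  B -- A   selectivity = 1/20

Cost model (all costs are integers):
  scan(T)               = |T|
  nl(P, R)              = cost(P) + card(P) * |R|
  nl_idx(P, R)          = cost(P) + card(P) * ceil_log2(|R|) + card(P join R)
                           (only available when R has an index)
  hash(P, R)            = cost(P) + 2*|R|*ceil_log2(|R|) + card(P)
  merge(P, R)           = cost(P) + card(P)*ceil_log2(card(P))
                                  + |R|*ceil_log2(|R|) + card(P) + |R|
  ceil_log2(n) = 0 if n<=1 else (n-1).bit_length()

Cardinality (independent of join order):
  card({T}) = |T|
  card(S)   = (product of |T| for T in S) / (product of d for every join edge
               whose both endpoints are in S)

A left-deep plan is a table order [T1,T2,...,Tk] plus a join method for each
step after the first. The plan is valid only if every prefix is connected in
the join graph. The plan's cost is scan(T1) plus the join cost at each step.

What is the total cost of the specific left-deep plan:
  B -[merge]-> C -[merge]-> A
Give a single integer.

34870

step 1: scan B: cost=40, card=40
step 2: join C via merge
    card(P join C) = 40*300/(5) = 2400
    cost = 40 + 40*6 + 300*9 + 40 + 300 = 3320
step 3: join A via merge
    card(P join A) = 2400*50/(20) = 6000
    cost = 3320 + 2400*12 + 50*6 + 2400 + 50 = 34870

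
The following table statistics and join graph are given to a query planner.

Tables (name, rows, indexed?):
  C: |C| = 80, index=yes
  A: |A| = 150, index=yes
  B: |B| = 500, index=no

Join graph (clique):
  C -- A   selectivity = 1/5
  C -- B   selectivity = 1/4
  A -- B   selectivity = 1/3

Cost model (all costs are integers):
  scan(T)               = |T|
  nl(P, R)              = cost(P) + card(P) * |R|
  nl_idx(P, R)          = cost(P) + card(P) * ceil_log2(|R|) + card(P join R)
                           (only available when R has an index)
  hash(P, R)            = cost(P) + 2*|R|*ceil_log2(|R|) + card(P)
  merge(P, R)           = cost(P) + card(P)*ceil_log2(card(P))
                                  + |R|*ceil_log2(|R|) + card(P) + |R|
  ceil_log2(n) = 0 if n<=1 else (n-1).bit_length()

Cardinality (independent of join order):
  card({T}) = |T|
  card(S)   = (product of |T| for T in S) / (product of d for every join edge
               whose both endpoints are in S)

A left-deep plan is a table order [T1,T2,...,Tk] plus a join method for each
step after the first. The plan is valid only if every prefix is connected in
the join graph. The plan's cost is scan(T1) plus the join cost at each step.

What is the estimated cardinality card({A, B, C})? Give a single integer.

Tables in S: A(150), B(500), C(80)
Edges inside S: C-A(d=5), C-B(d=4), A-B(d=3)
numerator = 150 * 500 * 80 = 6000000
denominator = 5 * 4 * 3 = 60
card(S) = 6000000 / 60 = 100000

100000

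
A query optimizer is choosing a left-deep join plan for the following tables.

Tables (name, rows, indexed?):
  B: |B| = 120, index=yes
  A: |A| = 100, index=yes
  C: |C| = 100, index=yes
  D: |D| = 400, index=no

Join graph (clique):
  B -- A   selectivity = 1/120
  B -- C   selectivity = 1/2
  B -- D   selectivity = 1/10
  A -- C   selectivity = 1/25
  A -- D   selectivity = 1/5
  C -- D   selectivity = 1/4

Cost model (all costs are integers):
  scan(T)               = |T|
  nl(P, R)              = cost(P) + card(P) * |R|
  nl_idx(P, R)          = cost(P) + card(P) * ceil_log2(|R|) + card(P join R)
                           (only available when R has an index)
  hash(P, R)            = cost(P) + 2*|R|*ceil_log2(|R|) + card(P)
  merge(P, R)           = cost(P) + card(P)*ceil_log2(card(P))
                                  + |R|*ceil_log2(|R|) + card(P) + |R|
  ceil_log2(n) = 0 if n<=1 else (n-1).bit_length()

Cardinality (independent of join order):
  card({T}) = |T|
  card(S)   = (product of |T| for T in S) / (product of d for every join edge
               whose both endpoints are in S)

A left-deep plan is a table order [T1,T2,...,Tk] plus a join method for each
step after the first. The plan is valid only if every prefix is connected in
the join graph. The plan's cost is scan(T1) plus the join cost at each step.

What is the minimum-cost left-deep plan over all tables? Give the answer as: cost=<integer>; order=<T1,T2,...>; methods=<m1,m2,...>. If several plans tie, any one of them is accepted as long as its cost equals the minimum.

Selinger DP (subsets sized 1..n):
  {B}: scan cost=120, card=120
  {A}: scan cost=100, card=100
  {C}: scan cost=100, card=100
  {D}: scan cost=400, card=400
  {AB}: card=100; try (B,nl_idx)→900, (A,nl_idx)→1060, (A,hash)→1640, (B,merge)→1860, (B,hash)→1880, (A,merge)→1880 …(+2); best=900 via (B,nl_idx)
  {BC}: card=6000; try (C,hash)→1640, (B,merge)→1860, (C,merge)→1880, (B,hash)→1880, (B,nl_idx)→6800, (C,nl_idx)→6960 …(+2); best=1640 via (C,hash)
  {BD}: card=4800; try (B,hash)→2480, (D,merge)→5080, (B,merge)→5360, (D,hash)→7440, (B,nl_idx)→8000, (D,nl)→48120 …(+1); best=2480 via (B,hash)
  {AC}: card=400; try (C,nl_idx)→1200, (A,nl_idx)→1200, (C,hash)→1600, (A,hash)→1600, (C,merge)→1700, (A,merge)→1700 …(+2); best=1200 via (C,nl_idx)
  {AD}: card=8000; try (A,hash)→2200, (D,merge)→4900, (A,merge)→5200, (D,hash)→7400, (A,nl_idx)→11200, (D,nl)→40100 …(+1); best=2200 via (A,hash)
  {CD}: card=10000; try (C,hash)→2200, (D,merge)→4900, (C,merge)→5200, (D,hash)→7400, (C,nl_idx)→13200, (D,nl)→40100 …(+1); best=2200 via (C,hash)
  {ABC}: card=200; try (C,nl_idx)→1800, (C,hash)→2400, (C,merge)→2500, (B,hash)→3280, (B,nl_idx)→4200, (B,merge)→6160 …(+6); best=1800 via (C,nl_idx)
  {ABD}: card=800; try (D,merge)→5700, (D,hash)→8200, (A,hash)→8680, (B,hash)→11880, (A,nl_idx)→36880, (D,nl)→40900 …(+5); best=5700 via (D,merge)
  {BCD}: card=60000; try (C,hash)→8680, (B,hash)→13880, (D,hash)→14840, (C,merge)→70480, (D,merge)→89640, (C,nl_idx)→96080 …(+5); best=8680 via (C,hash)
  {ACD}: card=8000; try (D,hash)→8800, (D,merge)→9200, (C,hash)→11600, (A,hash)→13600, (C,nl_idx)→66200, (A,nl_idx)→80200 …(+5); best=8800 via (D,hash)
  {ABCD}: card=400; try (D,merge)→7600, (C,hash)→7900, (D,hash)→9200, (C,nl_idx)→11700, (C,merge)→15300, (B,hash)→18480 …(+9); best=7600 via (D,merge)

cost=7600; order=A,B,C,D; methods=nl_idx,nl_idx,merge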